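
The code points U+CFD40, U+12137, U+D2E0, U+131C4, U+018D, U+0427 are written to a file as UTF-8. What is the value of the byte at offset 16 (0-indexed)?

0x8D

U+CFD40 → 4-byte form F3 8F B5 80 at offsets 0–3.
U+12137 → 4-byte form F0 92 84 B7 at offsets 4–7.
U+D2E0 → 3-byte form ED 8B A0 at offsets 8–10.
U+131C4 → 4-byte form F0 93 87 84 at offsets 11–14.
U+018D → 2-byte form C6 8D at offsets 15–16.
Offset 16 falls in char 5's range; it's byte 2 of C6 8D = 0x8D.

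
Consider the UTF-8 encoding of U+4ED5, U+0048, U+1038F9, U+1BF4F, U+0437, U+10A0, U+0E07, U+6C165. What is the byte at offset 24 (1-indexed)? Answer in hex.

0xA5

1-indexed offset 24 is 0-indexed offset 23.
U+4ED5 → 3-byte form E4 BB 95 at offsets 0–2.
U+0048 → 1-byte form 48 at offsets 3–3.
U+1038F9 → 4-byte form F4 83 A3 B9 at offsets 4–7.
U+1BF4F → 4-byte form F0 9B BD 8F at offsets 8–11.
U+0437 → 2-byte form D0 B7 at offsets 12–13.
U+10A0 → 3-byte form E1 82 A0 at offsets 14–16.
U+0E07 → 3-byte form E0 B8 87 at offsets 17–19.
U+6C165 → 4-byte form F1 AC 85 A5 at offsets 20–23.
Offset 23 falls in char 8's range; it's byte 4 of F1 AC 85 A5 = 0xA5.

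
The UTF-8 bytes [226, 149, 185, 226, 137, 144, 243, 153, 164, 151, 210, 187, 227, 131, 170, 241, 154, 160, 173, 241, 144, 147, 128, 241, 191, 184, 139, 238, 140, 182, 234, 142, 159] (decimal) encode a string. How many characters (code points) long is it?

10

Byte at offset 0: 0xE2 = 11100010 → 3-byte char (#1). Advance 3.
Byte at offset 3: 0xE2 = 11100010 → 3-byte char (#2). Advance 3.
Byte at offset 6: 0xF3 = 11110011 → 4-byte char (#3). Advance 4.
Byte at offset 10: 0xD2 = 11010010 → 2-byte char (#4). Advance 2.
Byte at offset 12: 0xE3 = 11100011 → 3-byte char (#5). Advance 3.
Byte at offset 15: 0xF1 = 11110001 → 4-byte char (#6). Advance 4.
Byte at offset 19: 0xF1 = 11110001 → 4-byte char (#7). Advance 4.
Byte at offset 23: 0xF1 = 11110001 → 4-byte char (#8). Advance 4.
Byte at offset 27: 0xEE = 11101110 → 3-byte char (#9). Advance 3.
Byte at offset 30: 0xEA = 11101010 → 3-byte char (#10). Advance 3.
Reached end at offset 33 after 10 code points.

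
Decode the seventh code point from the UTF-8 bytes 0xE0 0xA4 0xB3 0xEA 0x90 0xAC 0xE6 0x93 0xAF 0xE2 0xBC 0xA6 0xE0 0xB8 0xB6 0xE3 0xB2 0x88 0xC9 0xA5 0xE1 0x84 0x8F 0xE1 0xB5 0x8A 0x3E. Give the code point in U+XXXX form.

U+0265

Offset 0: leading byte 0xE0 = 11100000 → 3-byte char #1 = E0 A4 B3.
Offset 3: leading byte 0xEA = 11101010 → 3-byte char #2 = EA 90 AC.
Offset 6: leading byte 0xE6 = 11100110 → 3-byte char #3 = E6 93 AF.
Offset 9: leading byte 0xE2 = 11100010 → 3-byte char #4 = E2 BC A6.
Offset 12: leading byte 0xE0 = 11100000 → 3-byte char #5 = E0 B8 B6.
Offset 15: leading byte 0xE3 = 11100011 → 3-byte char #6 = E3 B2 88.
Offset 18: leading byte 0xC9 = 11001001 → 2-byte char #7 = C9 A5.
Leading byte 0xC9 = 11001001 matches 110xxxxx → 2-byte sequence.
Byte 1: 0xC9 = 11001001, payload 01001 (5 bits).
Byte 2: 0xA5 = 10100101 (10xxxxxx ✓), payload 100101.
Concatenate: 01001100101 = 0x265 (11 bits → U+0265).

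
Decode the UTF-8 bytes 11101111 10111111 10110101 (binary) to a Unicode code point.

Leading byte 0xEF = 11101111 matches 1110xxxx → 3-byte sequence.
Byte 1: 0xEF = 11101111, payload 1111 (4 bits).
Byte 2: 0xBF = 10111111 (10xxxxxx ✓), payload 111111.
Byte 3: 0xB5 = 10110101 (10xxxxxx ✓), payload 110101.
Concatenate: 1111111111110101 = 0xFFF5 (16 bits → U+FFF5).

U+FFF5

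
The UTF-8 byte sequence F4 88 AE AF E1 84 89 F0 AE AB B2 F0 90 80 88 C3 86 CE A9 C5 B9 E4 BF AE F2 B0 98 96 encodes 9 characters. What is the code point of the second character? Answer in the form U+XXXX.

U+1109

Offset 0: leading byte 0xF4 = 11110100 → 4-byte char #1 = F4 88 AE AF.
Offset 4: leading byte 0xE1 = 11100001 → 3-byte char #2 = E1 84 89.
Leading byte 0xE1 = 11100001 matches 1110xxxx → 3-byte sequence.
Byte 1: 0xE1 = 11100001, payload 0001 (4 bits).
Byte 2: 0x84 = 10000100 (10xxxxxx ✓), payload 000100.
Byte 3: 0x89 = 10001001 (10xxxxxx ✓), payload 001001.
Concatenate: 0001000100001001 = 0x1109 (16 bits → U+1109).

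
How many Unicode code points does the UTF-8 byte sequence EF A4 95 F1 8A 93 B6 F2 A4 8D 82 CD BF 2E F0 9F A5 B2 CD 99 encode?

Byte at offset 0: 0xEF = 11101111 → 3-byte char (#1). Advance 3.
Byte at offset 3: 0xF1 = 11110001 → 4-byte char (#2). Advance 4.
Byte at offset 7: 0xF2 = 11110010 → 4-byte char (#3). Advance 4.
Byte at offset 11: 0xCD = 11001101 → 2-byte char (#4). Advance 2.
Byte at offset 13: 0x2E = 00101110 → 1-byte char (#5). Advance 1.
Byte at offset 14: 0xF0 = 11110000 → 4-byte char (#6). Advance 4.
Byte at offset 18: 0xCD = 11001101 → 2-byte char (#7). Advance 2.
Reached end at offset 20 after 7 code points.

7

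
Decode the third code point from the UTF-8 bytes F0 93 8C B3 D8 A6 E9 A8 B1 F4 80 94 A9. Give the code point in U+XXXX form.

Offset 0: leading byte 0xF0 = 11110000 → 4-byte char #1 = F0 93 8C B3.
Offset 4: leading byte 0xD8 = 11011000 → 2-byte char #2 = D8 A6.
Offset 6: leading byte 0xE9 = 11101001 → 3-byte char #3 = E9 A8 B1.
Leading byte 0xE9 = 11101001 matches 1110xxxx → 3-byte sequence.
Byte 1: 0xE9 = 11101001, payload 1001 (4 bits).
Byte 2: 0xA8 = 10101000 (10xxxxxx ✓), payload 101000.
Byte 3: 0xB1 = 10110001 (10xxxxxx ✓), payload 110001.
Concatenate: 1001101000110001 = 0x9A31 (16 bits → U+9A31).

U+9A31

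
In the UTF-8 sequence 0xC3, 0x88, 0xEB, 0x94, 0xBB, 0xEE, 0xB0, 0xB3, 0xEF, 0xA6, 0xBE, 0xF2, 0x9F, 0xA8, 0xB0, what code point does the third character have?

Offset 0: leading byte 0xC3 = 11000011 → 2-byte char #1 = C3 88.
Offset 2: leading byte 0xEB = 11101011 → 3-byte char #2 = EB 94 BB.
Offset 5: leading byte 0xEE = 11101110 → 3-byte char #3 = EE B0 B3.
Leading byte 0xEE = 11101110 matches 1110xxxx → 3-byte sequence.
Byte 1: 0xEE = 11101110, payload 1110 (4 bits).
Byte 2: 0xB0 = 10110000 (10xxxxxx ✓), payload 110000.
Byte 3: 0xB3 = 10110011 (10xxxxxx ✓), payload 110011.
Concatenate: 1110110000110011 = 0xEC33 (16 bits → U+EC33).

U+EC33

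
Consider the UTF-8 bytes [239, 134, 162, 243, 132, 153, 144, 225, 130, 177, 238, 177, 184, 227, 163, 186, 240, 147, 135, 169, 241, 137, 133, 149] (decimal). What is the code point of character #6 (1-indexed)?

Offset 0: leading byte 0xEF = 11101111 → 3-byte char #1 = EF 86 A2.
Offset 3: leading byte 0xF3 = 11110011 → 4-byte char #2 = F3 84 99 90.
Offset 7: leading byte 0xE1 = 11100001 → 3-byte char #3 = E1 82 B1.
Offset 10: leading byte 0xEE = 11101110 → 3-byte char #4 = EE B1 B8.
Offset 13: leading byte 0xE3 = 11100011 → 3-byte char #5 = E3 A3 BA.
Offset 16: leading byte 0xF0 = 11110000 → 4-byte char #6 = F0 93 87 A9.
Leading byte 0xF0 = 11110000 matches 11110xxx → 4-byte sequence.
Byte 1: 0xF0 = 11110000, payload 000 (3 bits).
Byte 2: 0x93 = 10010011 (10xxxxxx ✓), payload 010011.
Byte 3: 0x87 = 10000111 (10xxxxxx ✓), payload 000111.
Byte 4: 0xA9 = 10101001 (10xxxxxx ✓), payload 101001.
Concatenate: 000010011000111101001 = 0x131E9 (21 bits → U+131E9).

U+131E9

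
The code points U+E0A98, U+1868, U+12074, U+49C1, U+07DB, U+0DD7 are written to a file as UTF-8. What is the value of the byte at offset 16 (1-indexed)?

1-indexed offset 16 is 0-indexed offset 15.
U+E0A98 → 4-byte form F3 A0 AA 98 at offsets 0–3.
U+1868 → 3-byte form E1 A1 A8 at offsets 4–6.
U+12074 → 4-byte form F0 92 81 B4 at offsets 7–10.
U+49C1 → 3-byte form E4 A7 81 at offsets 11–13.
U+07DB → 2-byte form DF 9B at offsets 14–15.
Offset 15 falls in char 5's range; it's byte 2 of DF 9B = 0x9B.

0x9B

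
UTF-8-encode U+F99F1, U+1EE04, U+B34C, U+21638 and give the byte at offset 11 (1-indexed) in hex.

0x8C

1-indexed offset 11 is 0-indexed offset 10.
U+F99F1 → 4-byte form F3 B9 A7 B1 at offsets 0–3.
U+1EE04 → 4-byte form F0 9E B8 84 at offsets 4–7.
U+B34C → 3-byte form EB 8D 8C at offsets 8–10.
Offset 10 falls in char 3's range; it's byte 3 of EB 8D 8C = 0x8C.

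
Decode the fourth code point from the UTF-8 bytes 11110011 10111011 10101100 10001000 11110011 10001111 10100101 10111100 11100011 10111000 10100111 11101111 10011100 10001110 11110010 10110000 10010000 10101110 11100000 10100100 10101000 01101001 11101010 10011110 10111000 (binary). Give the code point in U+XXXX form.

Offset 0: leading byte 0xF3 = 11110011 → 4-byte char #1 = F3 BB AC 88.
Offset 4: leading byte 0xF3 = 11110011 → 4-byte char #2 = F3 8F A5 BC.
Offset 8: leading byte 0xE3 = 11100011 → 3-byte char #3 = E3 B8 A7.
Offset 11: leading byte 0xEF = 11101111 → 3-byte char #4 = EF 9C 8E.
Leading byte 0xEF = 11101111 matches 1110xxxx → 3-byte sequence.
Byte 1: 0xEF = 11101111, payload 1111 (4 bits).
Byte 2: 0x9C = 10011100 (10xxxxxx ✓), payload 011100.
Byte 3: 0x8E = 10001110 (10xxxxxx ✓), payload 001110.
Concatenate: 1111011100001110 = 0xF70E (16 bits → U+F70E).

U+F70E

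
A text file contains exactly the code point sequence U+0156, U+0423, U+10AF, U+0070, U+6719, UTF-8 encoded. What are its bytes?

U+0156: 2-byte form → C5 96.
U+0423: 2-byte form → D0 A3.
U+10AF: 3-byte form → E1 82 AF.
U+0070: 1-byte form → 70.
U+6719: 3-byte form → E6 9C 99.
Concatenated (11 bytes): C5 96 D0 A3 E1 82 AF 70 E6 9C 99.

C5 96 D0 A3 E1 82 AF 70 E6 9C 99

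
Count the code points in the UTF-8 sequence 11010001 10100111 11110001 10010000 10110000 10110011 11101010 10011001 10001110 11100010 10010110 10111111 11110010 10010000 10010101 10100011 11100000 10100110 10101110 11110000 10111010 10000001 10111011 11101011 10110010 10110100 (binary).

8

Byte at offset 0: 0xD1 = 11010001 → 2-byte char (#1). Advance 2.
Byte at offset 2: 0xF1 = 11110001 → 4-byte char (#2). Advance 4.
Byte at offset 6: 0xEA = 11101010 → 3-byte char (#3). Advance 3.
Byte at offset 9: 0xE2 = 11100010 → 3-byte char (#4). Advance 3.
Byte at offset 12: 0xF2 = 11110010 → 4-byte char (#5). Advance 4.
Byte at offset 16: 0xE0 = 11100000 → 3-byte char (#6). Advance 3.
Byte at offset 19: 0xF0 = 11110000 → 4-byte char (#7). Advance 4.
Byte at offset 23: 0xEB = 11101011 → 3-byte char (#8). Advance 3.
Reached end at offset 26 after 8 code points.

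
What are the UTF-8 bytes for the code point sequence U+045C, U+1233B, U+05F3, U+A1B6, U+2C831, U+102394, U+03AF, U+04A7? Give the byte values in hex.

D1 9C F0 92 8C BB D7 B3 EA 86 B6 F0 AC A0 B1 F4 82 8E 94 CE AF D2 A7

U+045C: 2-byte form → D1 9C.
U+1233B: 4-byte form → F0 92 8C BB.
U+05F3: 2-byte form → D7 B3.
U+A1B6: 3-byte form → EA 86 B6.
U+2C831: 4-byte form → F0 AC A0 B1.
U+102394: 4-byte form → F4 82 8E 94.
U+03AF: 2-byte form → CE AF.
U+04A7: 2-byte form → D2 A7.
Concatenated (23 bytes): D1 9C F0 92 8C BB D7 B3 EA 86 B6 F0 AC A0 B1 F4 82 8E 94 CE AF D2 A7.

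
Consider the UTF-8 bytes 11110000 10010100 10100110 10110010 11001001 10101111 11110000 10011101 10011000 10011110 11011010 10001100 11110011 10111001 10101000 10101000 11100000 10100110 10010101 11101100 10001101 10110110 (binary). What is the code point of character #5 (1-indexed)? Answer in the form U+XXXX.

U+F9A28

Offset 0: leading byte 0xF0 = 11110000 → 4-byte char #1 = F0 94 A6 B2.
Offset 4: leading byte 0xC9 = 11001001 → 2-byte char #2 = C9 AF.
Offset 6: leading byte 0xF0 = 11110000 → 4-byte char #3 = F0 9D 98 9E.
Offset 10: leading byte 0xDA = 11011010 → 2-byte char #4 = DA 8C.
Offset 12: leading byte 0xF3 = 11110011 → 4-byte char #5 = F3 B9 A8 A8.
Leading byte 0xF3 = 11110011 matches 11110xxx → 4-byte sequence.
Byte 1: 0xF3 = 11110011, payload 011 (3 bits).
Byte 2: 0xB9 = 10111001 (10xxxxxx ✓), payload 111001.
Byte 3: 0xA8 = 10101000 (10xxxxxx ✓), payload 101000.
Byte 4: 0xA8 = 10101000 (10xxxxxx ✓), payload 101000.
Concatenate: 011111001101000101000 = 0xF9A28 (21 bits → U+F9A28).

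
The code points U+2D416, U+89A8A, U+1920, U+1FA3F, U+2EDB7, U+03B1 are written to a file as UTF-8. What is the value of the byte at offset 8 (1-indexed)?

1-indexed offset 8 is 0-indexed offset 7.
U+2D416 → 4-byte form F0 AD 90 96 at offsets 0–3.
U+89A8A → 4-byte form F2 89 AA 8A at offsets 4–7.
Offset 7 falls in char 2's range; it's byte 4 of F2 89 AA 8A = 0x8A.

0x8A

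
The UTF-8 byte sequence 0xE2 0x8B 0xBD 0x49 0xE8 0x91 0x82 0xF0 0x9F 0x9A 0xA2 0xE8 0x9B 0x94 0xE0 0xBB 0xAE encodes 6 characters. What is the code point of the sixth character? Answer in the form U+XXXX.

Offset 0: leading byte 0xE2 = 11100010 → 3-byte char #1 = E2 8B BD.
Offset 3: leading byte 0x49 = 01001001 → 1-byte char #2 = 49.
Offset 4: leading byte 0xE8 = 11101000 → 3-byte char #3 = E8 91 82.
Offset 7: leading byte 0xF0 = 11110000 → 4-byte char #4 = F0 9F 9A A2.
Offset 11: leading byte 0xE8 = 11101000 → 3-byte char #5 = E8 9B 94.
Offset 14: leading byte 0xE0 = 11100000 → 3-byte char #6 = E0 BB AE.
Leading byte 0xE0 = 11100000 matches 1110xxxx → 3-byte sequence.
Byte 1: 0xE0 = 11100000, payload 0000 (4 bits).
Byte 2: 0xBB = 10111011 (10xxxxxx ✓), payload 111011.
Byte 3: 0xAE = 10101110 (10xxxxxx ✓), payload 101110.
Concatenate: 0000111011101110 = 0xEEE (16 bits → U+0EEE).

U+0EEE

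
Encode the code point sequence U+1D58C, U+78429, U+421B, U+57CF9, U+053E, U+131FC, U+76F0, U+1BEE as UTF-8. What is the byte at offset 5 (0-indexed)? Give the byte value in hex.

U+1D58C → 4-byte form F0 9D 96 8C at offsets 0–3.
U+78429 → 4-byte form F1 B8 90 A9 at offsets 4–7.
Offset 5 falls in char 2's range; it's byte 2 of F1 B8 90 A9 = 0xB8.

0xB8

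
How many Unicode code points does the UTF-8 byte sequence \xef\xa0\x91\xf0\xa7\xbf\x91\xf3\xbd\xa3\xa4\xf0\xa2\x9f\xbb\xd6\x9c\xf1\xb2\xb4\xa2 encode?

6

Byte at offset 0: 0xEF = 11101111 → 3-byte char (#1). Advance 3.
Byte at offset 3: 0xF0 = 11110000 → 4-byte char (#2). Advance 4.
Byte at offset 7: 0xF3 = 11110011 → 4-byte char (#3). Advance 4.
Byte at offset 11: 0xF0 = 11110000 → 4-byte char (#4). Advance 4.
Byte at offset 15: 0xD6 = 11010110 → 2-byte char (#5). Advance 2.
Byte at offset 17: 0xF1 = 11110001 → 4-byte char (#6). Advance 4.
Reached end at offset 21 after 6 code points.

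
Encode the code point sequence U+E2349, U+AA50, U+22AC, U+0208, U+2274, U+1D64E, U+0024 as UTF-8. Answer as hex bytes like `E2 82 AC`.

F3 A2 8D 89 EA A9 90 E2 8A AC C8 88 E2 89 B4 F0 9D 99 8E 24

U+E2349: 4-byte form → F3 A2 8D 89.
U+AA50: 3-byte form → EA A9 90.
U+22AC: 3-byte form → E2 8A AC.
U+0208: 2-byte form → C8 88.
U+2274: 3-byte form → E2 89 B4.
U+1D64E: 4-byte form → F0 9D 99 8E.
U+0024: 1-byte form → 24.
Concatenated (20 bytes): F3 A2 8D 89 EA A9 90 E2 8A AC C8 88 E2 89 B4 F0 9D 99 8E 24.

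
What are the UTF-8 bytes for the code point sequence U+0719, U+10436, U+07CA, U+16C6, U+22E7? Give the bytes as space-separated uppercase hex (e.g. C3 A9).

U+0719: 2-byte form → DC 99.
U+10436: 4-byte form → F0 90 90 B6.
U+07CA: 2-byte form → DF 8A.
U+16C6: 3-byte form → E1 9B 86.
U+22E7: 3-byte form → E2 8B A7.
Concatenated (14 bytes): DC 99 F0 90 90 B6 DF 8A E1 9B 86 E2 8B A7.

DC 99 F0 90 90 B6 DF 8A E1 9B 86 E2 8B A7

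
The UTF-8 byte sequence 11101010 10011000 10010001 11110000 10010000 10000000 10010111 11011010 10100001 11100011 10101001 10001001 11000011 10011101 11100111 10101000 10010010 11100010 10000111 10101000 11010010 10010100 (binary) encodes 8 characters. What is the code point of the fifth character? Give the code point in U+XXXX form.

Offset 0: leading byte 0xEA = 11101010 → 3-byte char #1 = EA 98 91.
Offset 3: leading byte 0xF0 = 11110000 → 4-byte char #2 = F0 90 80 97.
Offset 7: leading byte 0xDA = 11011010 → 2-byte char #3 = DA A1.
Offset 9: leading byte 0xE3 = 11100011 → 3-byte char #4 = E3 A9 89.
Offset 12: leading byte 0xC3 = 11000011 → 2-byte char #5 = C3 9D.
Leading byte 0xC3 = 11000011 matches 110xxxxx → 2-byte sequence.
Byte 1: 0xC3 = 11000011, payload 00011 (5 bits).
Byte 2: 0x9D = 10011101 (10xxxxxx ✓), payload 011101.
Concatenate: 00011011101 = 0xDD (11 bits → U+00DD).

U+00DD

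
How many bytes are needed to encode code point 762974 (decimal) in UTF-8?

U+BA45E = 0xBA45E. UTF-8 uses 1 byte below 0x80, 2 below 0x800, 3 below 0x10000, 4 up to 0x10FFFF. 0xBA45E is in U+10000–U+10FFFF → 4 bytes.

4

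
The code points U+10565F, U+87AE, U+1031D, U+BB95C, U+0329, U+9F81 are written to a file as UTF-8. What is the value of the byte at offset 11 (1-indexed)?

0x9D

1-indexed offset 11 is 0-indexed offset 10.
U+10565F → 4-byte form F4 85 99 9F at offsets 0–3.
U+87AE → 3-byte form E8 9E AE at offsets 4–6.
U+1031D → 4-byte form F0 90 8C 9D at offsets 7–10.
Offset 10 falls in char 3's range; it's byte 4 of F0 90 8C 9D = 0x9D.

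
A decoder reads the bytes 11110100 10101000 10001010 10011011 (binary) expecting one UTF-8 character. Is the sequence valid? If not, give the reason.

invalid (encodes a value above U+10FFFF)

Leading byte 0xF4 = 11110100 → 4-byte form.
Payload = 0x12829B, which exceeds U+10FFFF, the maximum Unicode code point. (Leading bytes F5–FF, or F4 followed by ≥ 0x90, are invalid.)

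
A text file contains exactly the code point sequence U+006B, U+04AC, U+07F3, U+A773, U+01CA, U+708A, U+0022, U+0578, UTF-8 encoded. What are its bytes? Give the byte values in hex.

6B D2 AC DF B3 EA 9D B3 C7 8A E7 82 8A 22 D5 B8

U+006B: 1-byte form → 6B.
U+04AC: 2-byte form → D2 AC.
U+07F3: 2-byte form → DF B3.
U+A773: 3-byte form → EA 9D B3.
U+01CA: 2-byte form → C7 8A.
U+708A: 3-byte form → E7 82 8A.
U+0022: 1-byte form → 22.
U+0578: 2-byte form → D5 B8.
Concatenated (16 bytes): 6B D2 AC DF B3 EA 9D B3 C7 8A E7 82 8A 22 D5 B8.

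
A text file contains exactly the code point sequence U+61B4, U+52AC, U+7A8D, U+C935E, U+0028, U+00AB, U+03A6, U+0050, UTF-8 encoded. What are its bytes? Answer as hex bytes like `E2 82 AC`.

E6 86 B4 E5 8A AC E7 AA 8D F3 89 8D 9E 28 C2 AB CE A6 50

U+61B4: 3-byte form → E6 86 B4.
U+52AC: 3-byte form → E5 8A AC.
U+7A8D: 3-byte form → E7 AA 8D.
U+C935E: 4-byte form → F3 89 8D 9E.
U+0028: 1-byte form → 28.
U+00AB: 2-byte form → C2 AB.
U+03A6: 2-byte form → CE A6.
U+0050: 1-byte form → 50.
Concatenated (19 bytes): E6 86 B4 E5 8A AC E7 AA 8D F3 89 8D 9E 28 C2 AB CE A6 50.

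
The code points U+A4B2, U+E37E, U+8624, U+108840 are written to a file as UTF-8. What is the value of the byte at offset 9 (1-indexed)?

0xA4

1-indexed offset 9 is 0-indexed offset 8.
U+A4B2 → 3-byte form EA 92 B2 at offsets 0–2.
U+E37E → 3-byte form EE 8D BE at offsets 3–5.
U+8624 → 3-byte form E8 98 A4 at offsets 6–8.
Offset 8 falls in char 3's range; it's byte 3 of E8 98 A4 = 0xA4.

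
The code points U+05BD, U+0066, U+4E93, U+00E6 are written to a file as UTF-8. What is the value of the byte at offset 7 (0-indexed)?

U+05BD → 2-byte form D6 BD at offsets 0–1.
U+0066 → 1-byte form 66 at offsets 2–2.
U+4E93 → 3-byte form E4 BA 93 at offsets 3–5.
U+00E6 → 2-byte form C3 A6 at offsets 6–7.
Offset 7 falls in char 4's range; it's byte 2 of C3 A6 = 0xA6.

0xA6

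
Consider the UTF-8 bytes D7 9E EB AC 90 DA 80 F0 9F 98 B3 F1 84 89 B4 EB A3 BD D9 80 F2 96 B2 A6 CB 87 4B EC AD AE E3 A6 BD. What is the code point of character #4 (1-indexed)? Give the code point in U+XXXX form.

U+1F633

Offset 0: leading byte 0xD7 = 11010111 → 2-byte char #1 = D7 9E.
Offset 2: leading byte 0xEB = 11101011 → 3-byte char #2 = EB AC 90.
Offset 5: leading byte 0xDA = 11011010 → 2-byte char #3 = DA 80.
Offset 7: leading byte 0xF0 = 11110000 → 4-byte char #4 = F0 9F 98 B3.
Leading byte 0xF0 = 11110000 matches 11110xxx → 4-byte sequence.
Byte 1: 0xF0 = 11110000, payload 000 (3 bits).
Byte 2: 0x9F = 10011111 (10xxxxxx ✓), payload 011111.
Byte 3: 0x98 = 10011000 (10xxxxxx ✓), payload 011000.
Byte 4: 0xB3 = 10110011 (10xxxxxx ✓), payload 110011.
Concatenate: 000011111011000110011 = 0x1F633 (21 bits → U+1F633).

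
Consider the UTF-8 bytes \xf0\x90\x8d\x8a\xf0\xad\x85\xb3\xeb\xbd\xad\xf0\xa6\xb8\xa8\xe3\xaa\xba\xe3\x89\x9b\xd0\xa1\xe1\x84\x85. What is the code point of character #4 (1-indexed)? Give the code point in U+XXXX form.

Offset 0: leading byte 0xF0 = 11110000 → 4-byte char #1 = F0 90 8D 8A.
Offset 4: leading byte 0xF0 = 11110000 → 4-byte char #2 = F0 AD 85 B3.
Offset 8: leading byte 0xEB = 11101011 → 3-byte char #3 = EB BD AD.
Offset 11: leading byte 0xF0 = 11110000 → 4-byte char #4 = F0 A6 B8 A8.
Leading byte 0xF0 = 11110000 matches 11110xxx → 4-byte sequence.
Byte 1: 0xF0 = 11110000, payload 000 (3 bits).
Byte 2: 0xA6 = 10100110 (10xxxxxx ✓), payload 100110.
Byte 3: 0xB8 = 10111000 (10xxxxxx ✓), payload 111000.
Byte 4: 0xA8 = 10101000 (10xxxxxx ✓), payload 101000.
Concatenate: 000100110111000101000 = 0x26E28 (21 bits → U+26E28).

U+26E28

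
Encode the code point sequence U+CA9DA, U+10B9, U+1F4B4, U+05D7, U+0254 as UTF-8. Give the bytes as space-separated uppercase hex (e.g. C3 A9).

F3 8A A7 9A E1 82 B9 F0 9F 92 B4 D7 97 C9 94

U+CA9DA: 4-byte form → F3 8A A7 9A.
U+10B9: 3-byte form → E1 82 B9.
U+1F4B4: 4-byte form → F0 9F 92 B4.
U+05D7: 2-byte form → D7 97.
U+0254: 2-byte form → C9 94.
Concatenated (15 bytes): F3 8A A7 9A E1 82 B9 F0 9F 92 B4 D7 97 C9 94.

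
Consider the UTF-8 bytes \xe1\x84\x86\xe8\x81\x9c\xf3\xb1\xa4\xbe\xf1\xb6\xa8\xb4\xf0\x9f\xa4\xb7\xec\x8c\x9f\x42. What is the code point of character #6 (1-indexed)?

Offset 0: leading byte 0xE1 = 11100001 → 3-byte char #1 = E1 84 86.
Offset 3: leading byte 0xE8 = 11101000 → 3-byte char #2 = E8 81 9C.
Offset 6: leading byte 0xF3 = 11110011 → 4-byte char #3 = F3 B1 A4 BE.
Offset 10: leading byte 0xF1 = 11110001 → 4-byte char #4 = F1 B6 A8 B4.
Offset 14: leading byte 0xF0 = 11110000 → 4-byte char #5 = F0 9F A4 B7.
Offset 18: leading byte 0xEC = 11101100 → 3-byte char #6 = EC 8C 9F.
Leading byte 0xEC = 11101100 matches 1110xxxx → 3-byte sequence.
Byte 1: 0xEC = 11101100, payload 1100 (4 bits).
Byte 2: 0x8C = 10001100 (10xxxxxx ✓), payload 001100.
Byte 3: 0x9F = 10011111 (10xxxxxx ✓), payload 011111.
Concatenate: 1100001100011111 = 0xC31F (16 bits → U+C31F).

U+C31F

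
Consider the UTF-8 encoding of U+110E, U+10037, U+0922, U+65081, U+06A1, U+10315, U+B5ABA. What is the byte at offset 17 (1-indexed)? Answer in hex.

1-indexed offset 17 is 0-indexed offset 16.
U+110E → 3-byte form E1 84 8E at offsets 0–2.
U+10037 → 4-byte form F0 90 80 B7 at offsets 3–6.
U+0922 → 3-byte form E0 A4 A2 at offsets 7–9.
U+65081 → 4-byte form F1 A5 82 81 at offsets 10–13.
U+06A1 → 2-byte form DA A1 at offsets 14–15.
U+10315 → 4-byte form F0 90 8C 95 at offsets 16–19.
Offset 16 falls in char 6's range; it's byte 1 of F0 90 8C 95 = 0xF0.

0xF0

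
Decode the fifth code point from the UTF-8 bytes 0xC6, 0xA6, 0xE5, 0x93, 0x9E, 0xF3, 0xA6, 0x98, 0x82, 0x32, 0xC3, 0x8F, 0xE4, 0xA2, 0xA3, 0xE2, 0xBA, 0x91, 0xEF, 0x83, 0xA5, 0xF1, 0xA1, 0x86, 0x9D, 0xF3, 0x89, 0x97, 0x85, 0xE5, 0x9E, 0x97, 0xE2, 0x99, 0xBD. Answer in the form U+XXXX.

U+00CF

Offset 0: leading byte 0xC6 = 11000110 → 2-byte char #1 = C6 A6.
Offset 2: leading byte 0xE5 = 11100101 → 3-byte char #2 = E5 93 9E.
Offset 5: leading byte 0xF3 = 11110011 → 4-byte char #3 = F3 A6 98 82.
Offset 9: leading byte 0x32 = 00110010 → 1-byte char #4 = 32.
Offset 10: leading byte 0xC3 = 11000011 → 2-byte char #5 = C3 8F.
Leading byte 0xC3 = 11000011 matches 110xxxxx → 2-byte sequence.
Byte 1: 0xC3 = 11000011, payload 00011 (5 bits).
Byte 2: 0x8F = 10001111 (10xxxxxx ✓), payload 001111.
Concatenate: 00011001111 = 0xCF (11 bits → U+00CF).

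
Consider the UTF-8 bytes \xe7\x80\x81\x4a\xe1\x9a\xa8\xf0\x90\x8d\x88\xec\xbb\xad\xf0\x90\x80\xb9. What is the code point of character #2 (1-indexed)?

Offset 0: leading byte 0xE7 = 11100111 → 3-byte char #1 = E7 80 81.
Offset 3: leading byte 0x4A = 01001010 → 1-byte char #2 = 4A.
Leading byte 0x4A = 01001010 matches 0xxxxxxx → 1-byte sequence.
Byte 1: 0x4A = 01001010, payload 1001010 (7 bits).
Concatenate: 1001010 = 0x4A (7 bits → U+004A).

U+004A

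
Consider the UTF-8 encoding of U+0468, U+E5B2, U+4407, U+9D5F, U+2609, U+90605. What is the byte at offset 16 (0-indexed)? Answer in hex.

0x98

U+0468 → 2-byte form D1 A8 at offsets 0–1.
U+E5B2 → 3-byte form EE 96 B2 at offsets 2–4.
U+4407 → 3-byte form E4 90 87 at offsets 5–7.
U+9D5F → 3-byte form E9 B5 9F at offsets 8–10.
U+2609 → 3-byte form E2 98 89 at offsets 11–13.
U+90605 → 4-byte form F2 90 98 85 at offsets 14–17.
Offset 16 falls in char 6's range; it's byte 3 of F2 90 98 85 = 0x98.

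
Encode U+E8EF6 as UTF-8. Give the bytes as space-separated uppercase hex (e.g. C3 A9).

F3 A8 BB B6

U+E8EF6 = 0xE8EF6 = 954102 decimal. In range U+10000–U+10FFFF → 4-byte form: 11110xxx 10xxxxxx 10xxxxxx 10xxxxxx.
Binary (21 bits): 011101000111011110110.
Split 3+6+6+6: 011 | 101000 | 111011 | 110110.
Byte 1: 11110011 = 0xF3.
Byte 2: 10101000 = 0xA8.
Byte 3: 10111011 = 0xBB.
Byte 4: 10110110 = 0xB6.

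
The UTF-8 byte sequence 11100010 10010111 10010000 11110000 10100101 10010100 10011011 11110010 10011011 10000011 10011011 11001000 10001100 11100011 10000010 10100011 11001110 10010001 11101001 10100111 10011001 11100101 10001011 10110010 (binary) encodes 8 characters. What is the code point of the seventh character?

Offset 0: leading byte 0xE2 = 11100010 → 3-byte char #1 = E2 97 90.
Offset 3: leading byte 0xF0 = 11110000 → 4-byte char #2 = F0 A5 94 9B.
Offset 7: leading byte 0xF2 = 11110010 → 4-byte char #3 = F2 9B 83 9B.
Offset 11: leading byte 0xC8 = 11001000 → 2-byte char #4 = C8 8C.
Offset 13: leading byte 0xE3 = 11100011 → 3-byte char #5 = E3 82 A3.
Offset 16: leading byte 0xCE = 11001110 → 2-byte char #6 = CE 91.
Offset 18: leading byte 0xE9 = 11101001 → 3-byte char #7 = E9 A7 99.
Leading byte 0xE9 = 11101001 matches 1110xxxx → 3-byte sequence.
Byte 1: 0xE9 = 11101001, payload 1001 (4 bits).
Byte 2: 0xA7 = 10100111 (10xxxxxx ✓), payload 100111.
Byte 3: 0x99 = 10011001 (10xxxxxx ✓), payload 011001.
Concatenate: 1001100111011001 = 0x99D9 (16 bits → U+99D9).

U+99D9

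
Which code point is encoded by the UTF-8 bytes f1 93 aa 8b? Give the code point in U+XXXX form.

U+53A8B

Leading byte 0xF1 = 11110001 matches 11110xxx → 4-byte sequence.
Byte 1: 0xF1 = 11110001, payload 001 (3 bits).
Byte 2: 0x93 = 10010011 (10xxxxxx ✓), payload 010011.
Byte 3: 0xAA = 10101010 (10xxxxxx ✓), payload 101010.
Byte 4: 0x8B = 10001011 (10xxxxxx ✓), payload 001011.
Concatenate: 001010011101010001011 = 0x53A8B (21 bits → U+53A8B).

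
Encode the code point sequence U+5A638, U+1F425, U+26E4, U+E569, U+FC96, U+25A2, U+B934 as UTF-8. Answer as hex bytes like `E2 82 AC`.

F1 9A 98 B8 F0 9F 90 A5 E2 9B A4 EE 95 A9 EF B2 96 E2 96 A2 EB A4 B4

U+5A638: 4-byte form → F1 9A 98 B8.
U+1F425: 4-byte form → F0 9F 90 A5.
U+26E4: 3-byte form → E2 9B A4.
U+E569: 3-byte form → EE 95 A9.
U+FC96: 3-byte form → EF B2 96.
U+25A2: 3-byte form → E2 96 A2.
U+B934: 3-byte form → EB A4 B4.
Concatenated (23 bytes): F1 9A 98 B8 F0 9F 90 A5 E2 9B A4 EE 95 A9 EF B2 96 E2 96 A2 EB A4 B4.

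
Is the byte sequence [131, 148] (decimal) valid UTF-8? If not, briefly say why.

Byte 0x83 = 10000011 has the form 10xxxxxx — a continuation byte — but there is no preceding leading byte.

invalid (continuation byte with no leading byte)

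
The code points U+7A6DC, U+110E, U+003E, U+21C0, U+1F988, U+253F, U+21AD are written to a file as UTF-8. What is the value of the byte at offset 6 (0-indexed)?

0x8E

U+7A6DC → 4-byte form F1 BA 9B 9C at offsets 0–3.
U+110E → 3-byte form E1 84 8E at offsets 4–6.
Offset 6 falls in char 2's range; it's byte 3 of E1 84 8E = 0x8E.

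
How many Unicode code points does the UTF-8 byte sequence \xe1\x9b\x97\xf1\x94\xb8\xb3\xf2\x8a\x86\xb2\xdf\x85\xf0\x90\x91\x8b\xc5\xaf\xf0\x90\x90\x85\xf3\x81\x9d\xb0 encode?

Byte at offset 0: 0xE1 = 11100001 → 3-byte char (#1). Advance 3.
Byte at offset 3: 0xF1 = 11110001 → 4-byte char (#2). Advance 4.
Byte at offset 7: 0xF2 = 11110010 → 4-byte char (#3). Advance 4.
Byte at offset 11: 0xDF = 11011111 → 2-byte char (#4). Advance 2.
Byte at offset 13: 0xF0 = 11110000 → 4-byte char (#5). Advance 4.
Byte at offset 17: 0xC5 = 11000101 → 2-byte char (#6). Advance 2.
Byte at offset 19: 0xF0 = 11110000 → 4-byte char (#7). Advance 4.
Byte at offset 23: 0xF3 = 11110011 → 4-byte char (#8). Advance 4.
Reached end at offset 27 after 8 code points.

8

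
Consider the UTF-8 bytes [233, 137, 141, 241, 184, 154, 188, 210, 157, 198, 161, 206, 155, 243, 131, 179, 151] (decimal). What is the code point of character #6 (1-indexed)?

Offset 0: leading byte 0xE9 = 11101001 → 3-byte char #1 = E9 89 8D.
Offset 3: leading byte 0xF1 = 11110001 → 4-byte char #2 = F1 B8 9A BC.
Offset 7: leading byte 0xD2 = 11010010 → 2-byte char #3 = D2 9D.
Offset 9: leading byte 0xC6 = 11000110 → 2-byte char #4 = C6 A1.
Offset 11: leading byte 0xCE = 11001110 → 2-byte char #5 = CE 9B.
Offset 13: leading byte 0xF3 = 11110011 → 4-byte char #6 = F3 83 B3 97.
Leading byte 0xF3 = 11110011 matches 11110xxx → 4-byte sequence.
Byte 1: 0xF3 = 11110011, payload 011 (3 bits).
Byte 2: 0x83 = 10000011 (10xxxxxx ✓), payload 000011.
Byte 3: 0xB3 = 10110011 (10xxxxxx ✓), payload 110011.
Byte 4: 0x97 = 10010111 (10xxxxxx ✓), payload 010111.
Concatenate: 011000011110011010111 = 0xC3CD7 (21 bits → U+C3CD7).

U+C3CD7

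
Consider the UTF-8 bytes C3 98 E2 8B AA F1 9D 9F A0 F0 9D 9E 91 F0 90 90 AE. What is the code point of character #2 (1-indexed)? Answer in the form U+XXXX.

Offset 0: leading byte 0xC3 = 11000011 → 2-byte char #1 = C3 98.
Offset 2: leading byte 0xE2 = 11100010 → 3-byte char #2 = E2 8B AA.
Leading byte 0xE2 = 11100010 matches 1110xxxx → 3-byte sequence.
Byte 1: 0xE2 = 11100010, payload 0010 (4 bits).
Byte 2: 0x8B = 10001011 (10xxxxxx ✓), payload 001011.
Byte 3: 0xAA = 10101010 (10xxxxxx ✓), payload 101010.
Concatenate: 0010001011101010 = 0x22EA (16 bits → U+22EA).

U+22EA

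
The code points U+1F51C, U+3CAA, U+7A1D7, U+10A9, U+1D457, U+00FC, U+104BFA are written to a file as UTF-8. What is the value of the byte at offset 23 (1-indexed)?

0xAF

1-indexed offset 23 is 0-indexed offset 22.
U+1F51C → 4-byte form F0 9F 94 9C at offsets 0–3.
U+3CAA → 3-byte form E3 B2 AA at offsets 4–6.
U+7A1D7 → 4-byte form F1 BA 87 97 at offsets 7–10.
U+10A9 → 3-byte form E1 82 A9 at offsets 11–13.
U+1D457 → 4-byte form F0 9D 91 97 at offsets 14–17.
U+00FC → 2-byte form C3 BC at offsets 18–19.
U+104BFA → 4-byte form F4 84 AF BA at offsets 20–23.
Offset 22 falls in char 7's range; it's byte 3 of F4 84 AF BA = 0xAF.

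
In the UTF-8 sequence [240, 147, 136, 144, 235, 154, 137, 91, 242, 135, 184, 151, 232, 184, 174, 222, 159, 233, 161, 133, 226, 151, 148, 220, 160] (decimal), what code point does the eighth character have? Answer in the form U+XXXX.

Offset 0: leading byte 0xF0 = 11110000 → 4-byte char #1 = F0 93 88 90.
Offset 4: leading byte 0xEB = 11101011 → 3-byte char #2 = EB 9A 89.
Offset 7: leading byte 0x5B = 01011011 → 1-byte char #3 = 5B.
Offset 8: leading byte 0xF2 = 11110010 → 4-byte char #4 = F2 87 B8 97.
Offset 12: leading byte 0xE8 = 11101000 → 3-byte char #5 = E8 B8 AE.
Offset 15: leading byte 0xDE = 11011110 → 2-byte char #6 = DE 9F.
Offset 17: leading byte 0xE9 = 11101001 → 3-byte char #7 = E9 A1 85.
Offset 20: leading byte 0xE2 = 11100010 → 3-byte char #8 = E2 97 94.
Leading byte 0xE2 = 11100010 matches 1110xxxx → 3-byte sequence.
Byte 1: 0xE2 = 11100010, payload 0010 (4 bits).
Byte 2: 0x97 = 10010111 (10xxxxxx ✓), payload 010111.
Byte 3: 0x94 = 10010100 (10xxxxxx ✓), payload 010100.
Concatenate: 0010010111010100 = 0x25D4 (16 bits → U+25D4).

U+25D4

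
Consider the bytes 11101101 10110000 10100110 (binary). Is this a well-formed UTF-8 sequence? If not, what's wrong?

Structurally a 3-byte sequence; payload = 0xDC26.
But 0xDC26 is in U+D800–U+DFFF, the surrogate range. Surrogates are not Unicode scalar values and are forbidden in UTF-8.

invalid (encodes a surrogate (U+D800–U+DFFF))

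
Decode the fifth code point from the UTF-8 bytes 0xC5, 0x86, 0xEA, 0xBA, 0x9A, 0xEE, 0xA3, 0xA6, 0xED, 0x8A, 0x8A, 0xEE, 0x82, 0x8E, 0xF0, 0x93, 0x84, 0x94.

Offset 0: leading byte 0xC5 = 11000101 → 2-byte char #1 = C5 86.
Offset 2: leading byte 0xEA = 11101010 → 3-byte char #2 = EA BA 9A.
Offset 5: leading byte 0xEE = 11101110 → 3-byte char #3 = EE A3 A6.
Offset 8: leading byte 0xED = 11101101 → 3-byte char #4 = ED 8A 8A.
Offset 11: leading byte 0xEE = 11101110 → 3-byte char #5 = EE 82 8E.
Leading byte 0xEE = 11101110 matches 1110xxxx → 3-byte sequence.
Byte 1: 0xEE = 11101110, payload 1110 (4 bits).
Byte 2: 0x82 = 10000010 (10xxxxxx ✓), payload 000010.
Byte 3: 0x8E = 10001110 (10xxxxxx ✓), payload 001110.
Concatenate: 1110000010001110 = 0xE08E (16 bits → U+E08E).

U+E08E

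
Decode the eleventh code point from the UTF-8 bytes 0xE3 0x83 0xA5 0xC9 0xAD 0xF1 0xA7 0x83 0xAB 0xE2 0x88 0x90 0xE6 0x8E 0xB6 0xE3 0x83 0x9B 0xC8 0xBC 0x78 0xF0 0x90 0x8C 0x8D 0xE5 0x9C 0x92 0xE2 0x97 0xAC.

U+25EC

Offset 0: leading byte 0xE3 = 11100011 → 3-byte char #1 = E3 83 A5.
Offset 3: leading byte 0xC9 = 11001001 → 2-byte char #2 = C9 AD.
Offset 5: leading byte 0xF1 = 11110001 → 4-byte char #3 = F1 A7 83 AB.
Offset 9: leading byte 0xE2 = 11100010 → 3-byte char #4 = E2 88 90.
Offset 12: leading byte 0xE6 = 11100110 → 3-byte char #5 = E6 8E B6.
Offset 15: leading byte 0xE3 = 11100011 → 3-byte char #6 = E3 83 9B.
Offset 18: leading byte 0xC8 = 11001000 → 2-byte char #7 = C8 BC.
Offset 20: leading byte 0x78 = 01111000 → 1-byte char #8 = 78.
Offset 21: leading byte 0xF0 = 11110000 → 4-byte char #9 = F0 90 8C 8D.
Offset 25: leading byte 0xE5 = 11100101 → 3-byte char #10 = E5 9C 92.
Offset 28: leading byte 0xE2 = 11100010 → 3-byte char #11 = E2 97 AC.
Leading byte 0xE2 = 11100010 matches 1110xxxx → 3-byte sequence.
Byte 1: 0xE2 = 11100010, payload 0010 (4 bits).
Byte 2: 0x97 = 10010111 (10xxxxxx ✓), payload 010111.
Byte 3: 0xAC = 10101100 (10xxxxxx ✓), payload 101100.
Concatenate: 0010010111101100 = 0x25EC (16 bits → U+25EC).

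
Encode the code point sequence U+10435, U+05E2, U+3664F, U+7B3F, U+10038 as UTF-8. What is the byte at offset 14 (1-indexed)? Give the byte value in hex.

1-indexed offset 14 is 0-indexed offset 13.
U+10435 → 4-byte form F0 90 90 B5 at offsets 0–3.
U+05E2 → 2-byte form D7 A2 at offsets 4–5.
U+3664F → 4-byte form F0 B6 99 8F at offsets 6–9.
U+7B3F → 3-byte form E7 AC BF at offsets 10–12.
U+10038 → 4-byte form F0 90 80 B8 at offsets 13–16.
Offset 13 falls in char 5's range; it's byte 1 of F0 90 80 B8 = 0xF0.

0xF0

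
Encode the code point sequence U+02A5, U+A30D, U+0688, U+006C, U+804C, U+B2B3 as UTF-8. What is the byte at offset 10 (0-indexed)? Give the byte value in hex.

0x8C

U+02A5 → 2-byte form CA A5 at offsets 0–1.
U+A30D → 3-byte form EA 8C 8D at offsets 2–4.
U+0688 → 2-byte form DA 88 at offsets 5–6.
U+006C → 1-byte form 6C at offsets 7–7.
U+804C → 3-byte form E8 81 8C at offsets 8–10.
Offset 10 falls in char 5's range; it's byte 3 of E8 81 8C = 0x8C.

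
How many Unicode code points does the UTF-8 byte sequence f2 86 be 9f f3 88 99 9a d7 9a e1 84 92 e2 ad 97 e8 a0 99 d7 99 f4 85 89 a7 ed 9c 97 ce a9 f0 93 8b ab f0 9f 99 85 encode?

Byte at offset 0: 0xF2 = 11110010 → 4-byte char (#1). Advance 4.
Byte at offset 4: 0xF3 = 11110011 → 4-byte char (#2). Advance 4.
Byte at offset 8: 0xD7 = 11010111 → 2-byte char (#3). Advance 2.
Byte at offset 10: 0xE1 = 11100001 → 3-byte char (#4). Advance 3.
Byte at offset 13: 0xE2 = 11100010 → 3-byte char (#5). Advance 3.
Byte at offset 16: 0xE8 = 11101000 → 3-byte char (#6). Advance 3.
Byte at offset 19: 0xD7 = 11010111 → 2-byte char (#7). Advance 2.
Byte at offset 21: 0xF4 = 11110100 → 4-byte char (#8). Advance 4.
Byte at offset 25: 0xED = 11101101 → 3-byte char (#9). Advance 3.
Byte at offset 28: 0xCE = 11001110 → 2-byte char (#10). Advance 2.
Byte at offset 30: 0xF0 = 11110000 → 4-byte char (#11). Advance 4.
Byte at offset 34: 0xF0 = 11110000 → 4-byte char (#12). Advance 4.
Reached end at offset 38 after 12 code points.

12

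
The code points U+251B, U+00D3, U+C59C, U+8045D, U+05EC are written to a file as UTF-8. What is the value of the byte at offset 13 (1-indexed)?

1-indexed offset 13 is 0-indexed offset 12.
U+251B → 3-byte form E2 94 9B at offsets 0–2.
U+00D3 → 2-byte form C3 93 at offsets 3–4.
U+C59C → 3-byte form EC 96 9C at offsets 5–7.
U+8045D → 4-byte form F2 80 91 9D at offsets 8–11.
U+05EC → 2-byte form D7 AC at offsets 12–13.
Offset 12 falls in char 5's range; it's byte 1 of D7 AC = 0xD7.

0xD7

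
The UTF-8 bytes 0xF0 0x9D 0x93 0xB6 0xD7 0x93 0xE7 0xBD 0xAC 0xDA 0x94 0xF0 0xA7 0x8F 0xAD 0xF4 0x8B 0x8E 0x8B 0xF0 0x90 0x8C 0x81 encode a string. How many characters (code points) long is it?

7

Byte at offset 0: 0xF0 = 11110000 → 4-byte char (#1). Advance 4.
Byte at offset 4: 0xD7 = 11010111 → 2-byte char (#2). Advance 2.
Byte at offset 6: 0xE7 = 11100111 → 3-byte char (#3). Advance 3.
Byte at offset 9: 0xDA = 11011010 → 2-byte char (#4). Advance 2.
Byte at offset 11: 0xF0 = 11110000 → 4-byte char (#5). Advance 4.
Byte at offset 15: 0xF4 = 11110100 → 4-byte char (#6). Advance 4.
Byte at offset 19: 0xF0 = 11110000 → 4-byte char (#7). Advance 4.
Reached end at offset 23 after 7 code points.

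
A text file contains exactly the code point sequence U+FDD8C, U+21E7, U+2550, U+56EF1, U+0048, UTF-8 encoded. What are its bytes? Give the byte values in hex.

U+FDD8C: 4-byte form → F3 BD B6 8C.
U+21E7: 3-byte form → E2 87 A7.
U+2550: 3-byte form → E2 95 90.
U+56EF1: 4-byte form → F1 96 BB B1.
U+0048: 1-byte form → 48.
Concatenated (15 bytes): F3 BD B6 8C E2 87 A7 E2 95 90 F1 96 BB B1 48.

F3 BD B6 8C E2 87 A7 E2 95 90 F1 96 BB B1 48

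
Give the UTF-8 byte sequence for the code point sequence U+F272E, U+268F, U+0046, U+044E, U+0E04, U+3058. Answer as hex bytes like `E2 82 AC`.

U+F272E: 4-byte form → F3 B2 9C AE.
U+268F: 3-byte form → E2 9A 8F.
U+0046: 1-byte form → 46.
U+044E: 2-byte form → D1 8E.
U+0E04: 3-byte form → E0 B8 84.
U+3058: 3-byte form → E3 81 98.
Concatenated (16 bytes): F3 B2 9C AE E2 9A 8F 46 D1 8E E0 B8 84 E3 81 98.

F3 B2 9C AE E2 9A 8F 46 D1 8E E0 B8 84 E3 81 98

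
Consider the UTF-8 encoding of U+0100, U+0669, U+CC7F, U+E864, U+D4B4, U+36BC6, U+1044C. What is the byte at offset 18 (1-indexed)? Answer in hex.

1-indexed offset 18 is 0-indexed offset 17.
U+0100 → 2-byte form C4 80 at offsets 0–1.
U+0669 → 2-byte form D9 A9 at offsets 2–3.
U+CC7F → 3-byte form EC B1 BF at offsets 4–6.
U+E864 → 3-byte form EE A1 A4 at offsets 7–9.
U+D4B4 → 3-byte form ED 92 B4 at offsets 10–12.
U+36BC6 → 4-byte form F0 B6 AF 86 at offsets 13–16.
U+1044C → 4-byte form F0 90 91 8C at offsets 17–20.
Offset 17 falls in char 7's range; it's byte 1 of F0 90 91 8C = 0xF0.

0xF0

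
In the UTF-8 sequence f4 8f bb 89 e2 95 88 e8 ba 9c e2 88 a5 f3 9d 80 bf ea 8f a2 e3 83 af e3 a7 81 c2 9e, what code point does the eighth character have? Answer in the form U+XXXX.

Offset 0: leading byte 0xF4 = 11110100 → 4-byte char #1 = F4 8F BB 89.
Offset 4: leading byte 0xE2 = 11100010 → 3-byte char #2 = E2 95 88.
Offset 7: leading byte 0xE8 = 11101000 → 3-byte char #3 = E8 BA 9C.
Offset 10: leading byte 0xE2 = 11100010 → 3-byte char #4 = E2 88 A5.
Offset 13: leading byte 0xF3 = 11110011 → 4-byte char #5 = F3 9D 80 BF.
Offset 17: leading byte 0xEA = 11101010 → 3-byte char #6 = EA 8F A2.
Offset 20: leading byte 0xE3 = 11100011 → 3-byte char #7 = E3 83 AF.
Offset 23: leading byte 0xE3 = 11100011 → 3-byte char #8 = E3 A7 81.
Leading byte 0xE3 = 11100011 matches 1110xxxx → 3-byte sequence.
Byte 1: 0xE3 = 11100011, payload 0011 (4 bits).
Byte 2: 0xA7 = 10100111 (10xxxxxx ✓), payload 100111.
Byte 3: 0x81 = 10000001 (10xxxxxx ✓), payload 000001.
Concatenate: 0011100111000001 = 0x39C1 (16 bits → U+39C1).

U+39C1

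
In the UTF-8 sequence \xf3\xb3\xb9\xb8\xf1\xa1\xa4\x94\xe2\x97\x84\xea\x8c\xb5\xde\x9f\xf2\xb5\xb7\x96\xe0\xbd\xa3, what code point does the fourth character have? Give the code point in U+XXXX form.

Offset 0: leading byte 0xF3 = 11110011 → 4-byte char #1 = F3 B3 B9 B8.
Offset 4: leading byte 0xF1 = 11110001 → 4-byte char #2 = F1 A1 A4 94.
Offset 8: leading byte 0xE2 = 11100010 → 3-byte char #3 = E2 97 84.
Offset 11: leading byte 0xEA = 11101010 → 3-byte char #4 = EA 8C B5.
Leading byte 0xEA = 11101010 matches 1110xxxx → 3-byte sequence.
Byte 1: 0xEA = 11101010, payload 1010 (4 bits).
Byte 2: 0x8C = 10001100 (10xxxxxx ✓), payload 001100.
Byte 3: 0xB5 = 10110101 (10xxxxxx ✓), payload 110101.
Concatenate: 1010001100110101 = 0xA335 (16 bits → U+A335).

U+A335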